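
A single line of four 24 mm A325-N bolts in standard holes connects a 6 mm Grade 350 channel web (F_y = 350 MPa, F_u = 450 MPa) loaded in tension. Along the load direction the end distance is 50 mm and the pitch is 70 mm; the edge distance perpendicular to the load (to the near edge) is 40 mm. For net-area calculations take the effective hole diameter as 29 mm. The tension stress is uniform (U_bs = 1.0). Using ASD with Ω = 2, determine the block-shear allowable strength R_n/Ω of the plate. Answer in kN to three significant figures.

163 kN

Shear plane L_v = 50 + 3·70 = 260 mm; A_gv = 260 × 6 = 1560 mm².
A_nv = (260 − 3.5·29) × 6 = 951 mm².
A_nt = (40 − 0.5·29) × 6 = 153 mm².
0.6 F_u A_nv = 256.8 kN; 0.6 F_y A_gv = 327.6 kN → shear rupture governs the shear term.
R_n = 256.8 + 1.0 × 450 × 153 / 1000 = 325.6 kN.
Allowable strength R_n/Ω = 325.6 / 2 = 163 kN.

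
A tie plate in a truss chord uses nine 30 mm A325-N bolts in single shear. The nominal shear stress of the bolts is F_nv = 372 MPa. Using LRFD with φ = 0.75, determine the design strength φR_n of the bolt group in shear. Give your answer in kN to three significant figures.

1770 kN

A_b = π × 30² / 4 = 706.9 mm².
R_n = F_nv · A_b · n · n_s = 372 × 706.9 × 9 × 1 / 1000 = 2367 kN.
Design strength φR_n = 0.75 × 2367 = 1770 kN.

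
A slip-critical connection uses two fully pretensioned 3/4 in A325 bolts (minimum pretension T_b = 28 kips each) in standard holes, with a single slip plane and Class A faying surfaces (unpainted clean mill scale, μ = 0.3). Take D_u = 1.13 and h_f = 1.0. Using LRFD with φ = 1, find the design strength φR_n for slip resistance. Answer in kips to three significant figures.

R_n = μ · D_u · h_f · T_b · n_s · n_b = 0.3 × 1.13 × 1.0 × 28 × 1 × 2 = 18.98 kips.
Design strength φR_n = 1 × 18.98 = 19 kips.

19 kips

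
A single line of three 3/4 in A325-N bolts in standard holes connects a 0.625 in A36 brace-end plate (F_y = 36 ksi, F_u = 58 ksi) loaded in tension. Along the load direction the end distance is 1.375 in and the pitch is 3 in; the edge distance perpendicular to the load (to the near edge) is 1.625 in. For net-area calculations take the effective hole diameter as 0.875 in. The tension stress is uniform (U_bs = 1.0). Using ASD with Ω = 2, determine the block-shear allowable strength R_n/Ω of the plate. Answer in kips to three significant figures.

71.3 kips

Shear plane L_v = 1.375 + 2·3 = 7.375 in; A_gv = 7.375 × 0.625 = 4.609 in².
A_nv = (7.375 − 2.5·0.875) × 0.625 = 3.242 in².
A_nt = (1.625 − 0.5·0.875) × 0.625 = 0.7422 in².
0.6 F_u A_nv = 112.8 kips; 0.6 F_y A_gv = 99.56 kips → shear yielding governs the shear term.
R_n = 99.56 + 1.0 × 58 × 0.7422 = 142.6 kips.
Allowable strength R_n/Ω = 142.6 / 2 = 71.3 kips.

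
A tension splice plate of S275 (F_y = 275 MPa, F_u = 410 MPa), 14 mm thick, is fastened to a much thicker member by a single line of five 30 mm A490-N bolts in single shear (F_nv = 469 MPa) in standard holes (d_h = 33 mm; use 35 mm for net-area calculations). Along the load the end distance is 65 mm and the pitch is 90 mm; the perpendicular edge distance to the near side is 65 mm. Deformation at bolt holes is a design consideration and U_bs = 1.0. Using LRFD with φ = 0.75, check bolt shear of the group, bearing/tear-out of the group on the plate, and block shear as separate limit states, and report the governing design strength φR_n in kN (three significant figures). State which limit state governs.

895 kN (block shear governs)

Bolt shear: A_b = π·30²/4 = 706.9 mm²; R_n = 469 × 706.9 × 5 × 1 / 1000 = 1658 kN → 0.75 × 1658 = 1240 kN.
Bearing: edge l_c = 48.5, r_n = 334.1 kN; interior l_c = 57, r_n = 392.6 kN; R_n = 334.1 + 4·392.6 = 1905 kN → 1430 kN.
Block shear: A_gv = 5950, A_nv = 3745, A_nt = 665 mm²; R_n = min(0.6F_uA_nv, 0.6F_yA_gv) + U_bs·F_u·A_nt = 1194 kN → 895 kN.
Block shear governs: 895 kN.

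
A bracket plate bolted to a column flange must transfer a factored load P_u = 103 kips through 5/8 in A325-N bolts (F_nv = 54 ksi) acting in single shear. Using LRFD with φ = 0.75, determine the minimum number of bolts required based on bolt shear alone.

A_b = π·0.625²/4 = 0.3068 in².
Per-bolt design strength φR_n = 0.75 × 54 × 0.3068 × 1 = 12.43 kips.
n ≥ 103 / 12.43 = 8.29 → use 9 bolts.

9 bolts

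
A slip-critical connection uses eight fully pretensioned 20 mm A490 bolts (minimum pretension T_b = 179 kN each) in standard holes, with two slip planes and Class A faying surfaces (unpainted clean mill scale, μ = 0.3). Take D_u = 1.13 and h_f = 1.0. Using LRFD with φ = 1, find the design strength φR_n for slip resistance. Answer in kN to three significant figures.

R_n = μ · D_u · h_f · T_b · n_s · n_b = 0.3 × 1.13 × 1.0 × 179 × 2 × 8 = 970.9 kN.
Design strength φR_n = 1 × 970.9 = 971 kN.

971 kN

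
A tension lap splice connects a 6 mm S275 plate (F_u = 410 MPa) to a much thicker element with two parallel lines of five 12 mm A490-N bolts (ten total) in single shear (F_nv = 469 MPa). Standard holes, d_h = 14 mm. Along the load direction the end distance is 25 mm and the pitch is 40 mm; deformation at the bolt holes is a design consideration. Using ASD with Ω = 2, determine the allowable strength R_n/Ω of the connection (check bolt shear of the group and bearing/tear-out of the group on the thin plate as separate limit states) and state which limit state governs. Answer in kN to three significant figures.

265 kN (bolt shear governs)

Bolt shear: A_b = π·12²/4 = 113.1 mm²; R_n = 469 × 113.1 × 10 × 1 / 1000 = 530.4 kN → 530.4 / 2 = 265 kN.
Bearing (1.2 l_c t F_u ≤ 2.4 d t F_u): upper limit = 2.4·12·6·410 / 1000 = 70.85 kN.
  Edge l_c = 25 − 14/2 = 18 → r_n = 53.14 kN; interior l_c = 40 − 14 = 26 → r_n = 70.85 kN.
  R_n,bearing = 2·53.14 + 8·70.85 = 673.1 kN → 673.1 / 2 = 337 kN.
Bolt shear governs: 265 kN.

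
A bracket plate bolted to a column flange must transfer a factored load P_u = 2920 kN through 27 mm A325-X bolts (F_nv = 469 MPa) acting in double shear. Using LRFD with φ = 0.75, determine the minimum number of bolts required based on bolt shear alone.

A_b = π·27²/4 = 572.6 mm².
Per-bolt design strength φR_n = 0.75 × 469 × 572.6 × 2 / 1000 = 402.8 kN.
n ≥ 2920 / 402.8 = 7.249 → use 8 bolts.

8 bolts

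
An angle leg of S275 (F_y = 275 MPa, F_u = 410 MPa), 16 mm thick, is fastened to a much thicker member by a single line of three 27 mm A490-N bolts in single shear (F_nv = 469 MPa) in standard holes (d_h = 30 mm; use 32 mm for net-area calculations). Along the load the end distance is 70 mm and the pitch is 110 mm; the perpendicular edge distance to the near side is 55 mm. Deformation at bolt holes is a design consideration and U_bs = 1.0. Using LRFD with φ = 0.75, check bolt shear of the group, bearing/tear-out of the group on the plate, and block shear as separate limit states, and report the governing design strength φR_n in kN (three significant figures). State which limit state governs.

604 kN (bolt shear governs)

Bolt shear: A_b = π·27²/4 = 572.6 mm²; R_n = 469 × 572.6 × 3 × 1 / 1000 = 805.6 kN → 0.75 × 805.6 = 604 kN.
Bearing: edge l_c = 55, r_n = 425.1 kN; interior l_c = 80, r_n = 425.1 kN; R_n = 425.1 + 2·425.1 = 1275 kN → 956 kN.
Block shear: A_gv = 4640, A_nv = 3360, A_nt = 624 mm²; R_n = min(0.6F_uA_nv, 0.6F_yA_gv) + U_bs·F_u·A_nt = 1021 kN → 766 kN.
Bolt shear governs: 604 kN.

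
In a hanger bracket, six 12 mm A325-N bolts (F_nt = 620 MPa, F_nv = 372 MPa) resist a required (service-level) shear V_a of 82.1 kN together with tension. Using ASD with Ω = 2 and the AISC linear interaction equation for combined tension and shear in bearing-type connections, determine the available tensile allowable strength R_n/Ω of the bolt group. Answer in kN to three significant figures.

A_b = π·12²/4 = 113.1 mm²; f_rv = 82.1 × 1000 / (6 × 113.1) = 121 MPa.
F'_nt = 1.3 F_nt − (Ω F_nt / F_nv) f_rv = 1.3·620 − (2·620/372)·121 = 402.7 MPa, capped at F_nt → F'_nt = 402.7 MPa.
R_n = F'_nt · A_b · n = 402.7 × 113.1 × 6 / 1000 = 273.3 kN.
Allowable strength R_n/Ω = 273.3 / 2 = 137 kN.

137 kN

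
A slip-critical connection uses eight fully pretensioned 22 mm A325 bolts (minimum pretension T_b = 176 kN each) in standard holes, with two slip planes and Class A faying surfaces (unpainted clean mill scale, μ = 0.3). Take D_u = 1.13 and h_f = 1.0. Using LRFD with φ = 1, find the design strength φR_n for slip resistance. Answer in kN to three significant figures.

955 kN

R_n = μ · D_u · h_f · T_b · n_s · n_b = 0.3 × 1.13 × 1.0 × 176 × 2 × 8 = 954.6 kN.
Design strength φR_n = 1 × 954.6 = 955 kN.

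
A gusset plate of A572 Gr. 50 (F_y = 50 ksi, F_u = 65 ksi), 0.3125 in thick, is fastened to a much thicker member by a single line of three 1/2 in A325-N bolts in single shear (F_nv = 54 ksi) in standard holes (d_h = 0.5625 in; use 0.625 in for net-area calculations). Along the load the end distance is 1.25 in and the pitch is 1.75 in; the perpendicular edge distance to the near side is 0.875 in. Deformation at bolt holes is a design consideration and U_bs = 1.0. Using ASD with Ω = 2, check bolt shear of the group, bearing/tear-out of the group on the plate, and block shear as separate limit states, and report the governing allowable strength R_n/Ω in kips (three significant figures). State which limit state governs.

Bolt shear: A_b = π·0.5²/4 = 0.1963 in²; R_n = 54 × 0.1963 × 3 × 1 = 31.81 kips → 31.81 / 2 = 15.9 kips.
Bearing: edge l_c = 0.9688, r_n = 23.61 kips; interior l_c = 1.188, r_n = 24.38 kips; R_n = 23.61 + 2·24.38 = 72.36 kips → 36.2 kips.
Block shear: A_gv = 1.484, A_nv = 0.9961, A_nt = 0.1758 in²; R_n = min(0.6F_uA_nv, 0.6F_yA_gv) + U_bs·F_u·A_nt = 50.27 kips → 25.1 kips.
Bolt shear governs: 15.9 kips.

15.9 kips (bolt shear governs)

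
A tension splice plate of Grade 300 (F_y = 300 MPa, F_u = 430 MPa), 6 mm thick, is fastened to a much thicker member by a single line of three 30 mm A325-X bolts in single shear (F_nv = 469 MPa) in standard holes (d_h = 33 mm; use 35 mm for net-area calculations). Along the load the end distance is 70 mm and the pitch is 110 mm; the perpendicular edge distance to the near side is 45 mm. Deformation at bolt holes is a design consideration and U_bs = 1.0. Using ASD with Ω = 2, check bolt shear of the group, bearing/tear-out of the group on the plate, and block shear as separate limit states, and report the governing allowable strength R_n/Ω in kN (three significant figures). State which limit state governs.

192 kN (block shear governs)

Bolt shear: A_b = π·30²/4 = 706.9 mm²; R_n = 469 × 706.9 × 3 × 1 / 1000 = 994.5 kN → 994.5 / 2 = 497 kN.
Bearing: edge l_c = 53.5, r_n = 165.6 kN; interior l_c = 77, r_n = 185.8 kN; R_n = 165.6 + 2·185.8 = 537.2 kN → 269 kN.
Block shear: A_gv = 1740, A_nv = 1215, A_nt = 165 mm²; R_n = min(0.6F_uA_nv, 0.6F_yA_gv) + U_bs·F_u·A_nt = 384.2 kN → 192 kN.
Block shear governs: 192 kN.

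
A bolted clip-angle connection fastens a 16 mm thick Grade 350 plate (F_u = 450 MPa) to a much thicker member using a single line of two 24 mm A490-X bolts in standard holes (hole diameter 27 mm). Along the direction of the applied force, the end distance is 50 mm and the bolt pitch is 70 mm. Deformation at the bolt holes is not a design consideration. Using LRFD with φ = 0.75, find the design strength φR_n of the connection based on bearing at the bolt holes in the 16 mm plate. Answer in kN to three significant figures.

Per bolt r_n = 1.5 l_c t F_u ≤ 3.0 d t F_u; upper limit = 3.0 × 24 × 16 × 450 / 1000 = 518.4 kN.
Edge bolt: l_c = 50 − 27/2 = 36.5 mm → 1.5 × 36.5 × 16 × 450 / 1000 = 394.2 → r_n = 394.2 kN.
Interior bolts: l_c = 70 − 27 = 43 mm → 1.5 × 43 × 16 × 450 / 1000 = 464.4 → r_n = 464.4 kN.
R_n = 1 × 394.2 + 1 × 464.4 = 858.6 kN.
Design strength φR_n = 0.75 × 858.6 = 644 kN.

644 kN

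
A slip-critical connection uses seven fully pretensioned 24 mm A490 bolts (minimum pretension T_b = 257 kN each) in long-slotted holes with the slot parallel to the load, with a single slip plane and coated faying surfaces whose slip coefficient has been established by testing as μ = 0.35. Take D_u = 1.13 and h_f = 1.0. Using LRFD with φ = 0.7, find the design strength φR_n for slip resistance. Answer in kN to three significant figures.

R_n = μ · D_u · h_f · T_b · n_s · n_b = 0.35 × 1.13 × 1.0 × 257 × 1 × 7 = 711.5 kN.
Design strength φR_n = 0.7 × 711.5 = 498 kN.

498 kN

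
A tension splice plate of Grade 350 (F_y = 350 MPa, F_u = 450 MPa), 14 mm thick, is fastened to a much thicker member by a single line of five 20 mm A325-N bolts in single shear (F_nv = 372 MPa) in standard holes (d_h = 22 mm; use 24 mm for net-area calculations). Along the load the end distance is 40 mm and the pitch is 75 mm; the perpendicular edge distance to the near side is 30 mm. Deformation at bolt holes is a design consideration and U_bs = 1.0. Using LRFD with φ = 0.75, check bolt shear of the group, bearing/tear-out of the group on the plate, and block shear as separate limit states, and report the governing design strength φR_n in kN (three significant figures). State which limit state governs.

438 kN (bolt shear governs)

Bolt shear: A_b = π·20²/4 = 314.2 mm²; R_n = 372 × 314.2 × 5 × 1 / 1000 = 584.3 kN → 0.75 × 584.3 = 438 kN.
Bearing: edge l_c = 29, r_n = 219.2 kN; interior l_c = 53, r_n = 302.4 kN; R_n = 219.2 + 4·302.4 = 1429 kN → 1070 kN.
Block shear: A_gv = 4760, A_nv = 3248, A_nt = 252 mm²; R_n = min(0.6F_uA_nv, 0.6F_yA_gv) + U_bs·F_u·A_nt = 990.4 kN → 743 kN.
Bolt shear governs: 438 kN.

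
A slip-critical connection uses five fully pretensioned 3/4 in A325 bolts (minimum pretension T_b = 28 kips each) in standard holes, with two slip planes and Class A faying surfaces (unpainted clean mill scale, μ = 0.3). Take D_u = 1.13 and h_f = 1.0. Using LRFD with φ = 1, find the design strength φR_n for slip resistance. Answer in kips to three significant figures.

94.9 kips

R_n = μ · D_u · h_f · T_b · n_s · n_b = 0.3 × 1.13 × 1.0 × 28 × 2 × 5 = 94.92 kips.
Design strength φR_n = 1 × 94.92 = 94.9 kips.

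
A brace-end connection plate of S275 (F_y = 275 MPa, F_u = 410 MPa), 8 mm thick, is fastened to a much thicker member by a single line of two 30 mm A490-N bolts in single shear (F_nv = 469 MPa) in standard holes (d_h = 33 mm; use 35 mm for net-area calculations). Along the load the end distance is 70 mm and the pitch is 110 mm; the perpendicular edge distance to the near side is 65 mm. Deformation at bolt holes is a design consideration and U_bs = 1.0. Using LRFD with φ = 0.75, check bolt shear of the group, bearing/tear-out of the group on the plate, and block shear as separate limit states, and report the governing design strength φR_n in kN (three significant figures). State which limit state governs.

295 kN (block shear governs)

Bolt shear: A_b = π·30²/4 = 706.9 mm²; R_n = 469 × 706.9 × 2 × 1 / 1000 = 663 kN → 0.75 × 663 = 497 kN.
Bearing: edge l_c = 53.5, r_n = 210.6 kN; interior l_c = 77, r_n = 236.2 kN; R_n = 210.6 + 1·236.2 = 446.7 kN → 335 kN.
Block shear: A_gv = 1440, A_nv = 1020, A_nt = 380 mm²; R_n = min(0.6F_uA_nv, 0.6F_yA_gv) + U_bs·F_u·A_nt = 393.4 kN → 295 kN.
Block shear governs: 295 kN.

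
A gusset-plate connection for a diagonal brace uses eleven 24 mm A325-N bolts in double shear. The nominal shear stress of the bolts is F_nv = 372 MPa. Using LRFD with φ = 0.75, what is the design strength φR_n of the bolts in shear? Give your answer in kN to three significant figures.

A_b = π × 24² / 4 = 452.4 mm².
R_n = F_nv · A_b · n · n_s = 372 × 452.4 × 11 × 2 / 1000 = 3702 kN.
Design strength φR_n = 0.75 × 3702 = 2780 kN.

2780 kN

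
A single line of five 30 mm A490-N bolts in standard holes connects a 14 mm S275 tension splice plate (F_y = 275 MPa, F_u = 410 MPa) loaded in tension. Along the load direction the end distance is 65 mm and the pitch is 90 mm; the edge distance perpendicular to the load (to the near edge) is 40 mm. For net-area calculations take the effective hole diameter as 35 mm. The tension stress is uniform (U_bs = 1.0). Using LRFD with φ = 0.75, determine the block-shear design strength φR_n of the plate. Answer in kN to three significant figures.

Shear plane L_v = 65 + 4·90 = 425 mm; A_gv = 425 × 14 = 5950 mm².
A_nv = (425 − 4.5·35) × 14 = 3745 mm².
A_nt = (40 − 0.5·35) × 14 = 315 mm².
0.6 F_u A_nv = 921.3 kN; 0.6 F_y A_gv = 981.8 kN → shear rupture governs the shear term.
R_n = 921.3 + 1.0 × 410 × 315 / 1000 = 1050 kN.
Design strength φR_n = 0.75 × 1050 = 788 kN.

788 kN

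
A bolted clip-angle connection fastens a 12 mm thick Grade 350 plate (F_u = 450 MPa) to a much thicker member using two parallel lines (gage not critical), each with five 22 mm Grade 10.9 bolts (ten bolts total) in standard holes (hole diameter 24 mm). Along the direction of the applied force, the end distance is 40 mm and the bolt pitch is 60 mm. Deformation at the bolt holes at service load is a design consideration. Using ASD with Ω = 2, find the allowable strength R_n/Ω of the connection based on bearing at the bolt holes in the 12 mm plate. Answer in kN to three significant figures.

Per bolt r_n = 1.2 l_c t F_u ≤ 2.4 d t F_u; upper limit = 2.4 × 22 × 12 × 450 / 1000 = 285.1 kN.
Edge bolt: l_c = 40 − 24/2 = 28 mm → 1.2 × 28 × 12 × 450 / 1000 = 181.4 → r_n = 181.4 kN.
Interior bolts: l_c = 60 − 24 = 36 mm → 1.2 × 36 × 12 × 450 / 1000 = 233.3 → r_n = 233.3 kN.
R_n = 2 × 181.4 + 8 × 233.3 = 2229 kN.
Allowable strength R_n/Ω = 2229 / 2 = 1110 kN.

1110 kN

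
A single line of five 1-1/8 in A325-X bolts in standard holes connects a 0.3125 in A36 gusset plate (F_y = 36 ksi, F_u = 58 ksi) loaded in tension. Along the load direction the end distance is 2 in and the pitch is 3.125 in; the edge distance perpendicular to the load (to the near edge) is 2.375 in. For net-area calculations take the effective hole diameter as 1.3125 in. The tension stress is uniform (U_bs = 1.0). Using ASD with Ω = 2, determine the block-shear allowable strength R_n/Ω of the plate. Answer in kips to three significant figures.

Shear plane L_v = 2 + 4·3.125 = 14.5 in; A_gv = 14.5 × 0.3125 = 4.531 in².
A_nv = (14.5 − 4.5·1.3125) × 0.3125 = 2.686 in².
A_nt = (2.375 − 0.5·1.3125) × 0.3125 = 0.5371 in².
0.6 F_u A_nv = 93.46 kips; 0.6 F_y A_gv = 97.87 kips → shear rupture governs the shear term.
R_n = 93.46 + 1.0 × 58 × 0.5371 = 124.6 kips.
Allowable strength R_n/Ω = 124.6 / 2 = 62.3 kips.

62.3 kips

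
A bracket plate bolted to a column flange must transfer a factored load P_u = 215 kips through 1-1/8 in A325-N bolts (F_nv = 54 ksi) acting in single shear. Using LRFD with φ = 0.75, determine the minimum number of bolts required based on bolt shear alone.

A_b = π·1.125²/4 = 0.994 in².
Per-bolt design strength φR_n = 0.75 × 54 × 0.994 × 1 = 40.26 kips.
n ≥ 215 / 40.26 = 5.341 → use 6 bolts.

6 bolts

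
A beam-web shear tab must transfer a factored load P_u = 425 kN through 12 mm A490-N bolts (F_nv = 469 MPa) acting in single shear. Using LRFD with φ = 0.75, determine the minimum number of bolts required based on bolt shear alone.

11 bolts

A_b = π·12²/4 = 113.1 mm².
Per-bolt design strength φR_n = 0.75 × 469 × 113.1 × 1 / 1000 = 39.78 kN.
n ≥ 425 / 39.78 = 10.68 → use 11 bolts.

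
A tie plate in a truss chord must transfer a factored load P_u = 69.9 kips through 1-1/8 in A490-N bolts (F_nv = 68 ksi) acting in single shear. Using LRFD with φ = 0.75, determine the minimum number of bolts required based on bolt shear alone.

2 bolts

A_b = π·1.125²/4 = 0.994 in².
Per-bolt design strength φR_n = 0.75 × 68 × 0.994 × 1 = 50.69 kips.
n ≥ 69.9 / 50.69 = 1.379 → use 2 bolts.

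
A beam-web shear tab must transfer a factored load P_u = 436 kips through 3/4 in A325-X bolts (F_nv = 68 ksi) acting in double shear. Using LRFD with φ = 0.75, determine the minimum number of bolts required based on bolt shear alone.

10 bolts

A_b = π·0.75²/4 = 0.4418 in².
Per-bolt design strength φR_n = 0.75 × 68 × 0.4418 × 2 = 45.06 kips.
n ≥ 436 / 45.06 = 9.676 → use 10 bolts.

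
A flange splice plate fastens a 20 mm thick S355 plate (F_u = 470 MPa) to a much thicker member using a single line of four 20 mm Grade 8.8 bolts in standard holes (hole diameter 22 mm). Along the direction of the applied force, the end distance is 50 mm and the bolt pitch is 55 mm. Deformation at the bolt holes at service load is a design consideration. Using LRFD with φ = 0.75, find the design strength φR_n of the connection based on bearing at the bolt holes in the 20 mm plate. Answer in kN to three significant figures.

1170 kN

Per bolt r_n = 1.2 l_c t F_u ≤ 2.4 d t F_u; upper limit = 2.4 × 20 × 20 × 470 / 1000 = 451.2 kN.
Edge bolt: l_c = 50 − 22/2 = 39 mm → 1.2 × 39 × 20 × 470 / 1000 = 439.9 → r_n = 439.9 kN.
Interior bolts: l_c = 55 − 22 = 33 mm → 1.2 × 33 × 20 × 470 / 1000 = 372.2 → r_n = 372.2 kN.
R_n = 1 × 439.9 + 3 × 372.2 = 1557 kN.
Design strength φR_n = 0.75 × 1557 = 1170 kN.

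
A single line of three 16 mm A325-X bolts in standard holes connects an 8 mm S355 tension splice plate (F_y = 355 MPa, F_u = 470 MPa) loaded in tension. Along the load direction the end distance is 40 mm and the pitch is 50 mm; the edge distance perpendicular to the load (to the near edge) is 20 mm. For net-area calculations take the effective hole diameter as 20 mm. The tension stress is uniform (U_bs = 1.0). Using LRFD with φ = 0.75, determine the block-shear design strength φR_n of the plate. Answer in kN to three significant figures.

180 kN

Shear plane L_v = 40 + 2·50 = 140 mm; A_gv = 140 × 8 = 1120 mm².
A_nv = (140 − 2.5·20) × 8 = 720 mm².
A_nt = (20 − 0.5·20) × 8 = 80 mm².
0.6 F_u A_nv = 203 kN; 0.6 F_y A_gv = 238.6 kN → shear rupture governs the shear term.
R_n = 203 + 1.0 × 470 × 80 / 1000 = 240.6 kN.
Design strength φR_n = 0.75 × 240.6 = 180 kN.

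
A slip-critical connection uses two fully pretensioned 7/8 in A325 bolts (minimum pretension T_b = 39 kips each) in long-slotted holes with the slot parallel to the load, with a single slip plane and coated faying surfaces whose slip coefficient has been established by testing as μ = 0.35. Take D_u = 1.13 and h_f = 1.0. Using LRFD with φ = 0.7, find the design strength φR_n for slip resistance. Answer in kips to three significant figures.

21.6 kips

R_n = μ · D_u · h_f · T_b · n_s · n_b = 0.35 × 1.13 × 1.0 × 39 × 1 × 2 = 30.85 kips.
Design strength φR_n = 0.7 × 30.85 = 21.6 kips.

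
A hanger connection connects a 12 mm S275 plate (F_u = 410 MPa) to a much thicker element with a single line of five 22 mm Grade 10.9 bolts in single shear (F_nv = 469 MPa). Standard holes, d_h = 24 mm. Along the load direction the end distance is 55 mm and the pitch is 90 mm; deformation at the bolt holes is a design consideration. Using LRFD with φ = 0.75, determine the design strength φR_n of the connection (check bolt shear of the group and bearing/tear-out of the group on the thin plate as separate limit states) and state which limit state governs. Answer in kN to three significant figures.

669 kN (bolt shear governs)

Bolt shear: A_b = π·22²/4 = 380.1 mm²; R_n = 469 × 380.1 × 5 × 1 / 1000 = 891.4 kN → 0.75 × 891.4 = 669 kN.
Bearing (1.2 l_c t F_u ≤ 2.4 d t F_u): upper limit = 2.4·22·12·410 / 1000 = 259.8 kN.
  Edge l_c = 55 − 24/2 = 43 → r_n = 253.9 kN; interior l_c = 90 − 24 = 66 → r_n = 259.8 kN.
  R_n,bearing = 1·253.9 + 4·259.8 = 1293 kN → 0.75 × 1293 = 970 kN.
Bolt shear governs: 669 kN.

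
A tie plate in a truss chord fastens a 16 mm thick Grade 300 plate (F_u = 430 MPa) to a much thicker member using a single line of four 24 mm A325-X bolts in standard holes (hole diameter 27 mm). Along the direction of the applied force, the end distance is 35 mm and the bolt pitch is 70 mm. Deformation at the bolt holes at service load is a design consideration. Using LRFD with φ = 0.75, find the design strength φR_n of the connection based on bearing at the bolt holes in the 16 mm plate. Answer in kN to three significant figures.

932 kN

Per bolt r_n = 1.2 l_c t F_u ≤ 2.4 d t F_u; upper limit = 2.4 × 24 × 16 × 430 / 1000 = 396.3 kN.
Edge bolt: l_c = 35 − 27/2 = 21.5 mm → 1.2 × 21.5 × 16 × 430 / 1000 = 177.5 → r_n = 177.5 kN.
Interior bolts: l_c = 70 − 27 = 43 mm → 1.2 × 43 × 16 × 430 / 1000 = 355 → r_n = 355 kN.
R_n = 1 × 177.5 + 3 × 355 = 1243 kN.
Design strength φR_n = 0.75 × 1243 = 932 kN.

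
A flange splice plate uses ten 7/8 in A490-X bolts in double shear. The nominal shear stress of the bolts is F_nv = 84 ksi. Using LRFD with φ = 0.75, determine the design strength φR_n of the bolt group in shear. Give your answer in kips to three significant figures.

758 kips

A_b = π × 0.875² / 4 = 0.6013 in².
R_n = F_nv · A_b · n · n_s = 84 × 0.6013 × 10 × 2 = 1010 kips.
Design strength φR_n = 0.75 × 1010 = 758 kips.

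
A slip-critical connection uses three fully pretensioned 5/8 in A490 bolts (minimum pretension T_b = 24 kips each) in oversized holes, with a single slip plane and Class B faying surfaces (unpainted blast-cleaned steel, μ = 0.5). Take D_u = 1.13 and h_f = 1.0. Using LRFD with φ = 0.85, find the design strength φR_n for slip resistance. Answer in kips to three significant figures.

R_n = μ · D_u · h_f · T_b · n_s · n_b = 0.5 × 1.13 × 1.0 × 24 × 1 × 3 = 40.68 kips.
Design strength φR_n = 0.85 × 40.68 = 34.6 kips.

34.6 kips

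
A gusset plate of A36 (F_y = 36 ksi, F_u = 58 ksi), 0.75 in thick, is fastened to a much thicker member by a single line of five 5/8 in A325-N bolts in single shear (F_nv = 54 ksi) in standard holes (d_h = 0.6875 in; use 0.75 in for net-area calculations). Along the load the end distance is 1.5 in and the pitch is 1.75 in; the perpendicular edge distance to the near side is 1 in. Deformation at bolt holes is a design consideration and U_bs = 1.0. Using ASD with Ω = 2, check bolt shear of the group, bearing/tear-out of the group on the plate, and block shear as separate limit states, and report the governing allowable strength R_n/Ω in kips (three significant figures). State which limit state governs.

Bolt shear: A_b = π·0.625²/4 = 0.3068 in²; R_n = 54 × 0.3068 × 5 × 1 = 82.83 kips → 82.83 / 2 = 41.4 kips.
Bearing: edge l_c = 1.156, r_n = 60.36 kips; interior l_c = 1.062, r_n = 55.46 kips; R_n = 60.36 + 4·55.46 = 282.2 kips → 141 kips.
Block shear: A_gv = 6.375, A_nv = 3.844, A_nt = 0.4688 in²; R_n = min(0.6F_uA_nv, 0.6F_yA_gv) + U_bs·F_u·A_nt = 160.9 kips → 80.5 kips.
Bolt shear governs: 41.4 kips.

41.4 kips (bolt shear governs)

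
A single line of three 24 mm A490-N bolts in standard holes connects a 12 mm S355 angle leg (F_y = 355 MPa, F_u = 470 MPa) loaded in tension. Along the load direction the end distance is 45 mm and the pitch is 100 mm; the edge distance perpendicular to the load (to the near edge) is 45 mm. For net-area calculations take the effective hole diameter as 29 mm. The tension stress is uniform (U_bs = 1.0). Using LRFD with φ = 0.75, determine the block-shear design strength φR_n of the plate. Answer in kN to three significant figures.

567 kN

Shear plane L_v = 45 + 2·100 = 245 mm; A_gv = 245 × 12 = 2940 mm².
A_nv = (245 − 2.5·29) × 12 = 2070 mm².
A_nt = (45 − 0.5·29) × 12 = 366 mm².
0.6 F_u A_nv = 583.7 kN; 0.6 F_y A_gv = 626.2 kN → shear rupture governs the shear term.
R_n = 583.7 + 1.0 × 470 × 366 / 1000 = 755.8 kN.
Design strength φR_n = 0.75 × 755.8 = 567 kN.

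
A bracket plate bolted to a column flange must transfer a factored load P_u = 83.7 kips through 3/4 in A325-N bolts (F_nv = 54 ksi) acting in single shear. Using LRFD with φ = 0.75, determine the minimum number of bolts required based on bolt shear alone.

5 bolts

A_b = π·0.75²/4 = 0.4418 in².
Per-bolt design strength φR_n = 0.75 × 54 × 0.4418 × 1 = 17.89 kips.
n ≥ 83.7 / 17.89 = 4.678 → use 5 bolts.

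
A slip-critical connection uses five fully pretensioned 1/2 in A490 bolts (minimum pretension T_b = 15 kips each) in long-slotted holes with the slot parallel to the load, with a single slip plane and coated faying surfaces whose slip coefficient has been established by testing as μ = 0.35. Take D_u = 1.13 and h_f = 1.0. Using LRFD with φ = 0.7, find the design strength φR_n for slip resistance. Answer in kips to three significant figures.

20.8 kips

R_n = μ · D_u · h_f · T_b · n_s · n_b = 0.35 × 1.13 × 1.0 × 15 × 1 × 5 = 29.66 kips.
Design strength φR_n = 0.7 × 29.66 = 20.8 kips.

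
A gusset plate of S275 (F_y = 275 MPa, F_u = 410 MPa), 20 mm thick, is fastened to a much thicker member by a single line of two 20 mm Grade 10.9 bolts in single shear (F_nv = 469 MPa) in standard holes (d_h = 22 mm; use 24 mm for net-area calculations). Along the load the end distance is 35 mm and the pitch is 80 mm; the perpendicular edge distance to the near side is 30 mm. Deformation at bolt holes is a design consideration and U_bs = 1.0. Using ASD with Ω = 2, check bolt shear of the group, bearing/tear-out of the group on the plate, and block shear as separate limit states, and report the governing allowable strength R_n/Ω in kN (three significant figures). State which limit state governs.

147 kN (bolt shear governs)

Bolt shear: A_b = π·20²/4 = 314.2 mm²; R_n = 469 × 314.2 × 2 × 1 / 1000 = 294.7 kN → 294.7 / 2 = 147 kN.
Bearing: edge l_c = 24, r_n = 236.2 kN; interior l_c = 58, r_n = 393.6 kN; R_n = 236.2 + 1·393.6 = 629.8 kN → 315 kN.
Block shear: A_gv = 2300, A_nv = 1580, A_nt = 360 mm²; R_n = min(0.6F_uA_nv, 0.6F_yA_gv) + U_bs·F_u·A_nt = 527.1 kN → 264 kN.
Bolt shear governs: 147 kN.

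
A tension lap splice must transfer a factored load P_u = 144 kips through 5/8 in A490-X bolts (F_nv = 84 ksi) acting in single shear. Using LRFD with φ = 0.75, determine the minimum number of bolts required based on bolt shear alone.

8 bolts

A_b = π·0.625²/4 = 0.3068 in².
Per-bolt design strength φR_n = 0.75 × 84 × 0.3068 × 1 = 19.33 kips.
n ≥ 144 / 19.33 = 7.45 → use 8 bolts.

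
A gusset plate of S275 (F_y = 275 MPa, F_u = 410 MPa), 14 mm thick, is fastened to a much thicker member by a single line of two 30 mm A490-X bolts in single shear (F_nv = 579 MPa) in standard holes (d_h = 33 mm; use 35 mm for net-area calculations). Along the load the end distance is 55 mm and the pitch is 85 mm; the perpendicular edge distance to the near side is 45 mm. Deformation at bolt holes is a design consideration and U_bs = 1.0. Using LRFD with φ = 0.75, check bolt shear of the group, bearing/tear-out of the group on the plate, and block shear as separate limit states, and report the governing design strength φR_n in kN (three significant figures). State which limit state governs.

Bolt shear: A_b = π·30²/4 = 706.9 mm²; R_n = 579 × 706.9 × 2 × 1 / 1000 = 818.5 kN → 0.75 × 818.5 = 614 kN.
Bearing: edge l_c = 38.5, r_n = 265.2 kN; interior l_c = 52, r_n = 358.2 kN; R_n = 265.2 + 1·358.2 = 623.4 kN → 468 kN.
Block shear: A_gv = 1960, A_nv = 1225, A_nt = 385 mm²; R_n = min(0.6F_uA_nv, 0.6F_yA_gv) + U_bs·F_u·A_nt = 459.2 kN → 344 kN.
Block shear governs: 344 kN.

344 kN (block shear governs)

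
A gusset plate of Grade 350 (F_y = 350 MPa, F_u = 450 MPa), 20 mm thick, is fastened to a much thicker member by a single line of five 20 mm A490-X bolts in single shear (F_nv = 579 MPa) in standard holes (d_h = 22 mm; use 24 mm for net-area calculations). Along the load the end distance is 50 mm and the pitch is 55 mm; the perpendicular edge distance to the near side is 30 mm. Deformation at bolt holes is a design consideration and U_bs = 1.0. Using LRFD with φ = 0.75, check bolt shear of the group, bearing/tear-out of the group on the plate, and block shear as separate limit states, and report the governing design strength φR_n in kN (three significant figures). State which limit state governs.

Bolt shear: A_b = π·20²/4 = 314.2 mm²; R_n = 579 × 314.2 × 5 × 1 / 1000 = 909.5 kN → 0.75 × 909.5 = 682 kN.
Bearing: edge l_c = 39, r_n = 421.2 kN; interior l_c = 33, r_n = 356.4 kN; R_n = 421.2 + 4·356.4 = 1847 kN → 1390 kN.
Block shear: A_gv = 5400, A_nv = 3240, A_nt = 360 mm²; R_n = min(0.6F_uA_nv, 0.6F_yA_gv) + U_bs·F_u·A_nt = 1037 kN → 778 kN.
Bolt shear governs: 682 kN.

682 kN (bolt shear governs)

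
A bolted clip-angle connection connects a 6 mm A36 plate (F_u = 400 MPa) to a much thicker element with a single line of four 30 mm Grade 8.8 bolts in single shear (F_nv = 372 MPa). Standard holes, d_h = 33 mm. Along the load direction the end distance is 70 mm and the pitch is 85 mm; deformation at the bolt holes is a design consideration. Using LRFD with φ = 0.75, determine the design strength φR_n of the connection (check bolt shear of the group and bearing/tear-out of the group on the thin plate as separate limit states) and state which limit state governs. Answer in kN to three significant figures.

Bolt shear: A_b = π·30²/4 = 706.9 mm²; R_n = 372 × 706.9 × 4 × 1 / 1000 = 1052 kN → 0.75 × 1052 = 789 kN.
Bearing (1.2 l_c t F_u ≤ 2.4 d t F_u): upper limit = 2.4·30·6·400 / 1000 = 172.8 kN.
  Edge l_c = 70 − 33/2 = 53.5 → r_n = 154.1 kN; interior l_c = 85 − 33 = 52 → r_n = 149.8 kN.
  R_n,bearing = 1·154.1 + 3·149.8 = 603.4 kN → 0.75 × 603.4 = 453 kN.
Bearing governs: 453 kN.

453 kN (bearing governs)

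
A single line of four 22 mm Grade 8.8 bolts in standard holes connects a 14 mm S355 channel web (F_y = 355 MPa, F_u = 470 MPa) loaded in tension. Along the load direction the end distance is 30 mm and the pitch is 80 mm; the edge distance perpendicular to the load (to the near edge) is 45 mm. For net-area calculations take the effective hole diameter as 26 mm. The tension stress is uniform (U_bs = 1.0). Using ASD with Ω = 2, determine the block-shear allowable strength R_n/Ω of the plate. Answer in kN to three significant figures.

Shear plane L_v = 30 + 3·80 = 270 mm; A_gv = 270 × 14 = 3780 mm².
A_nv = (270 − 3.5·26) × 14 = 2506 mm².
A_nt = (45 − 0.5·26) × 14 = 448 mm².
0.6 F_u A_nv = 706.7 kN; 0.6 F_y A_gv = 805.1 kN → shear rupture governs the shear term.
R_n = 706.7 + 1.0 × 470 × 448 / 1000 = 917.3 kN.
Allowable strength R_n/Ω = 917.3 / 2 = 459 kN.

459 kN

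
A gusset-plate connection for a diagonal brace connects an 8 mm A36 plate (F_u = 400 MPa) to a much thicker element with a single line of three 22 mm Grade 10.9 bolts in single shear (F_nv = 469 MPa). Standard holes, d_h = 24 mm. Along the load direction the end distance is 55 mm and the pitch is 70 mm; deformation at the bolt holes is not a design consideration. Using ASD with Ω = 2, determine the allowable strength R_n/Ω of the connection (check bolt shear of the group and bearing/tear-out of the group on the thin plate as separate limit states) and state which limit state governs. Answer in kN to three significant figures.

267 kN (bolt shear governs)

Bolt shear: A_b = π·22²/4 = 380.1 mm²; R_n = 469 × 380.1 × 3 × 1 / 1000 = 534.8 kN → 534.8 / 2 = 267 kN.
Bearing (1.5 l_c t F_u ≤ 3.0 d t F_u): upper limit = 3.0·22·8·400 / 1000 = 211.2 kN.
  Edge l_c = 55 − 24/2 = 43 → r_n = 206.4 kN; interior l_c = 70 − 24 = 46 → r_n = 211.2 kN.
  R_n,bearing = 1·206.4 + 2·211.2 = 628.8 kN → 628.8 / 2 = 314 kN.
Bolt shear governs: 267 kN.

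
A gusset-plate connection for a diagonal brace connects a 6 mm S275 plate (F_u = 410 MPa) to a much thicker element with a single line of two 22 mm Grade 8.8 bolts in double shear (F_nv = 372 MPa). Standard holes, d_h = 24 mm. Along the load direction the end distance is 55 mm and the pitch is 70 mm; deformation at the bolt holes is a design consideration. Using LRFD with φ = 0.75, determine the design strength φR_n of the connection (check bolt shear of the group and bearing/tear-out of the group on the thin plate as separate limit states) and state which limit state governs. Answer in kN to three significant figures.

193 kN (bearing governs)

Bolt shear: A_b = π·22²/4 = 380.1 mm²; R_n = 372 × 380.1 × 2 × 2 / 1000 = 565.6 kN → 0.75 × 565.6 = 424 kN.
Bearing (1.2 l_c t F_u ≤ 2.4 d t F_u): upper limit = 2.4·22·6·410 / 1000 = 129.9 kN.
  Edge l_c = 55 − 24/2 = 43 → r_n = 126.9 kN; interior l_c = 70 − 24 = 46 → r_n = 129.9 kN.
  R_n,bearing = 1·126.9 + 1·129.9 = 256.8 kN → 0.75 × 256.8 = 193 kN.
Bearing governs: 193 kN.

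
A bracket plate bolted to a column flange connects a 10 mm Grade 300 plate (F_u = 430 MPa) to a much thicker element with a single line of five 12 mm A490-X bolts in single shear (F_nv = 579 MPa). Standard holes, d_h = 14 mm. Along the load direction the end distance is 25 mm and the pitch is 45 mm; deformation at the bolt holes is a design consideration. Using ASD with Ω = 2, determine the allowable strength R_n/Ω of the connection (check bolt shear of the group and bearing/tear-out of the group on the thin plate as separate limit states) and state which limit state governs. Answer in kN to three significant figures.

164 kN (bolt shear governs)

Bolt shear: A_b = π·12²/4 = 113.1 mm²; R_n = 579 × 113.1 × 5 × 1 / 1000 = 327.4 kN → 327.4 / 2 = 164 kN.
Bearing (1.2 l_c t F_u ≤ 2.4 d t F_u): upper limit = 2.4·12·10·430 / 1000 = 123.8 kN.
  Edge l_c = 25 − 14/2 = 18 → r_n = 92.88 kN; interior l_c = 45 − 14 = 31 → r_n = 123.8 kN.
  R_n,bearing = 1·92.88 + 4·123.8 = 588.2 kN → 588.2 / 2 = 294 kN.
Bolt shear governs: 164 kN.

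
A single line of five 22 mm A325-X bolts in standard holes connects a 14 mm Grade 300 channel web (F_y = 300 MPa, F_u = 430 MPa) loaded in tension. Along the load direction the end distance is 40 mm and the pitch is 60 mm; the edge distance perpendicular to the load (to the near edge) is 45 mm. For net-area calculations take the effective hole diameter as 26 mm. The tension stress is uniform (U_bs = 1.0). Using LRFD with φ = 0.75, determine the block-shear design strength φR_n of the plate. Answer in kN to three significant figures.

586 kN

Shear plane L_v = 40 + 4·60 = 280 mm; A_gv = 280 × 14 = 3920 mm².
A_nv = (280 − 4.5·26) × 14 = 2282 mm².
A_nt = (45 − 0.5·26) × 14 = 448 mm².
0.6 F_u A_nv = 588.8 kN; 0.6 F_y A_gv = 705.6 kN → shear rupture governs the shear term.
R_n = 588.8 + 1.0 × 430 × 448 / 1000 = 781.4 kN.
Design strength φR_n = 0.75 × 781.4 = 586 kN.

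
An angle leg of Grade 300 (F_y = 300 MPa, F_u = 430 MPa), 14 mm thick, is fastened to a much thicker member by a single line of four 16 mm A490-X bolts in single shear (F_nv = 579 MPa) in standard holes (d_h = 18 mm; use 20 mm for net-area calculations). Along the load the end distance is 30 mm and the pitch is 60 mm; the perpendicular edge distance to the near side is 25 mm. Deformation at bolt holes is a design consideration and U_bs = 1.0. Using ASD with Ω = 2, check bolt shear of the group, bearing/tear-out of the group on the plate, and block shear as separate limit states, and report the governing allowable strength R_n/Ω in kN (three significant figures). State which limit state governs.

Bolt shear: A_b = π·16²/4 = 201.1 mm²; R_n = 579 × 201.1 × 4 × 1 / 1000 = 465.7 kN → 465.7 / 2 = 233 kN.
Bearing: edge l_c = 21, r_n = 151.7 kN; interior l_c = 42, r_n = 231.2 kN; R_n = 151.7 + 3·231.2 = 845.2 kN → 423 kN.
Block shear: A_gv = 2940, A_nv = 1960, A_nt = 210 mm²; R_n = min(0.6F_uA_nv, 0.6F_yA_gv) + U_bs·F_u·A_nt = 596 kN → 298 kN.
Bolt shear governs: 233 kN.

233 kN (bolt shear governs)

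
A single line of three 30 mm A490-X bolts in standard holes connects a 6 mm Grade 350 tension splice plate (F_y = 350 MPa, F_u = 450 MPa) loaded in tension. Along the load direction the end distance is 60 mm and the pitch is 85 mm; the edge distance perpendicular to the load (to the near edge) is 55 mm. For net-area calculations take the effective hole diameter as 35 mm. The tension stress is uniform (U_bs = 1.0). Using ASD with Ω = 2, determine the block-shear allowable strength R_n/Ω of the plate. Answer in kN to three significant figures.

Shear plane L_v = 60 + 2·85 = 230 mm; A_gv = 230 × 6 = 1380 mm².
A_nv = (230 − 2.5·35) × 6 = 855 mm².
A_nt = (55 − 0.5·35) × 6 = 225 mm².
0.6 F_u A_nv = 230.8 kN; 0.6 F_y A_gv = 289.8 kN → shear rupture governs the shear term.
R_n = 230.8 + 1.0 × 450 × 225 / 1000 = 332.1 kN.
Allowable strength R_n/Ω = 332.1 / 2 = 166 kN.

166 kN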